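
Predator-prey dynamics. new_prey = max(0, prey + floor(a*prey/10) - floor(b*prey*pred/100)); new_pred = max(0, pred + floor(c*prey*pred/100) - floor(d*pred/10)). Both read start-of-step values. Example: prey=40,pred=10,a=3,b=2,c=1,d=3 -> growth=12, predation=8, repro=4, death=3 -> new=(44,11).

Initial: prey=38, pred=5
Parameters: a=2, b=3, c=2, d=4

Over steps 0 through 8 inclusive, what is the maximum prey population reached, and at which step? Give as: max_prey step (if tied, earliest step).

Step 1: prey: 38+7-5=40; pred: 5+3-2=6
Step 2: prey: 40+8-7=41; pred: 6+4-2=8
Step 3: prey: 41+8-9=40; pred: 8+6-3=11
Step 4: prey: 40+8-13=35; pred: 11+8-4=15
Step 5: prey: 35+7-15=27; pred: 15+10-6=19
Step 6: prey: 27+5-15=17; pred: 19+10-7=22
Step 7: prey: 17+3-11=9; pred: 22+7-8=21
Step 8: prey: 9+1-5=5; pred: 21+3-8=16
Max prey = 41 at step 2

Answer: 41 2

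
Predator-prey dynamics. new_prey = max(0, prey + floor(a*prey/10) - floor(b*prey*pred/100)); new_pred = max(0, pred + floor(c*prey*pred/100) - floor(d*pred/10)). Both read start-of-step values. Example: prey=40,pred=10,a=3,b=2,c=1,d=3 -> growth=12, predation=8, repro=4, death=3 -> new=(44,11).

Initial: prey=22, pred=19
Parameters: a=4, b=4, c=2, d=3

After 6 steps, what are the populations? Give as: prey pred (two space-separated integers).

Step 1: prey: 22+8-16=14; pred: 19+8-5=22
Step 2: prey: 14+5-12=7; pred: 22+6-6=22
Step 3: prey: 7+2-6=3; pred: 22+3-6=19
Step 4: prey: 3+1-2=2; pred: 19+1-5=15
Step 5: prey: 2+0-1=1; pred: 15+0-4=11
Step 6: prey: 1+0-0=1; pred: 11+0-3=8

Answer: 1 8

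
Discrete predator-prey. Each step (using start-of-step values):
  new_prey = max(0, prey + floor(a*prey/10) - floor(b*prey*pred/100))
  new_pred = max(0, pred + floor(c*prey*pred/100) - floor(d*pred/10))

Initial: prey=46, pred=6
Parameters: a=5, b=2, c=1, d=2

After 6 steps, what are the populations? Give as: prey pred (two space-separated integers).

Step 1: prey: 46+23-5=64; pred: 6+2-1=7
Step 2: prey: 64+32-8=88; pred: 7+4-1=10
Step 3: prey: 88+44-17=115; pred: 10+8-2=16
Step 4: prey: 115+57-36=136; pred: 16+18-3=31
Step 5: prey: 136+68-84=120; pred: 31+42-6=67
Step 6: prey: 120+60-160=20; pred: 67+80-13=134

Answer: 20 134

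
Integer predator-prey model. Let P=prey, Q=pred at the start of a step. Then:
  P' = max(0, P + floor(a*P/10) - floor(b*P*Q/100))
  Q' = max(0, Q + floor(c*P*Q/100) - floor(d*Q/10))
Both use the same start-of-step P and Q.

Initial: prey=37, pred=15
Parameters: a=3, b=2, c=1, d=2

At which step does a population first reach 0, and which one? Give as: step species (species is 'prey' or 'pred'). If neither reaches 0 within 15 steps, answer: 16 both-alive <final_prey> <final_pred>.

Step 1: prey: 37+11-11=37; pred: 15+5-3=17
Step 2: prey: 37+11-12=36; pred: 17+6-3=20
Step 3: prey: 36+10-14=32; pred: 20+7-4=23
Step 4: prey: 32+9-14=27; pred: 23+7-4=26
Step 5: prey: 27+8-14=21; pred: 26+7-5=28
Step 6: prey: 21+6-11=16; pred: 28+5-5=28
Step 7: prey: 16+4-8=12; pred: 28+4-5=27
Step 8: prey: 12+3-6=9; pred: 27+3-5=25
Step 9: prey: 9+2-4=7; pred: 25+2-5=22
Step 10: prey: 7+2-3=6; pred: 22+1-4=19
Step 11: prey: 6+1-2=5; pred: 19+1-3=17
Step 12: prey: 5+1-1=5; pred: 17+0-3=14
Step 13: prey: 5+1-1=5; pred: 14+0-2=12
Step 14: prey: 5+1-1=5; pred: 12+0-2=10
Step 15: prey: 5+1-1=5; pred: 10+0-2=8
No extinction within 15 steps

Answer: 16 both-alive 5 8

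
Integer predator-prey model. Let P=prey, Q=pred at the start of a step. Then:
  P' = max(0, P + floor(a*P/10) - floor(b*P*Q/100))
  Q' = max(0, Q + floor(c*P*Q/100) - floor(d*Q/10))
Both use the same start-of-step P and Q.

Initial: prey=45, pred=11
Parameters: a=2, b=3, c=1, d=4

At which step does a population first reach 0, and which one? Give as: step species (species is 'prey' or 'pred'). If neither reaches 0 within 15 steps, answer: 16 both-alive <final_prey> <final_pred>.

Answer: 16 both-alive 45 4

Derivation:
Step 1: prey: 45+9-14=40; pred: 11+4-4=11
Step 2: prey: 40+8-13=35; pred: 11+4-4=11
Step 3: prey: 35+7-11=31; pred: 11+3-4=10
Step 4: prey: 31+6-9=28; pred: 10+3-4=9
Step 5: prey: 28+5-7=26; pred: 9+2-3=8
Step 6: prey: 26+5-6=25; pred: 8+2-3=7
Step 7: prey: 25+5-5=25; pred: 7+1-2=6
Step 8: prey: 25+5-4=26; pred: 6+1-2=5
Step 9: prey: 26+5-3=28; pred: 5+1-2=4
Step 10: prey: 28+5-3=30; pred: 4+1-1=4
Step 11: prey: 30+6-3=33; pred: 4+1-1=4
Step 12: prey: 33+6-3=36; pred: 4+1-1=4
Step 13: prey: 36+7-4=39; pred: 4+1-1=4
Step 14: prey: 39+7-4=42; pred: 4+1-1=4
Step 15: prey: 42+8-5=45; pred: 4+1-1=4
No extinction within 15 steps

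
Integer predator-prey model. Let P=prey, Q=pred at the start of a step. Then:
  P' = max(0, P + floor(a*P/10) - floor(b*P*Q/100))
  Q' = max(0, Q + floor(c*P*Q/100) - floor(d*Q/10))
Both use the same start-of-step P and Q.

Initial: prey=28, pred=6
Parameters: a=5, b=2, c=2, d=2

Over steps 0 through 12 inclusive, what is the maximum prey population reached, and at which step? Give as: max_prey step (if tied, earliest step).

Step 1: prey: 28+14-3=39; pred: 6+3-1=8
Step 2: prey: 39+19-6=52; pred: 8+6-1=13
Step 3: prey: 52+26-13=65; pred: 13+13-2=24
Step 4: prey: 65+32-31=66; pred: 24+31-4=51
Step 5: prey: 66+33-67=32; pred: 51+67-10=108
Step 6: prey: 32+16-69=0; pred: 108+69-21=156
Step 7: prey: 0+0-0=0; pred: 156+0-31=125
Step 8: prey: 0+0-0=0; pred: 125+0-25=100
Step 9: prey: 0+0-0=0; pred: 100+0-20=80
Step 10: prey: 0+0-0=0; pred: 80+0-16=64
Step 11: prey: 0+0-0=0; pred: 64+0-12=52
Step 12: prey: 0+0-0=0; pred: 52+0-10=42
Max prey = 66 at step 4

Answer: 66 4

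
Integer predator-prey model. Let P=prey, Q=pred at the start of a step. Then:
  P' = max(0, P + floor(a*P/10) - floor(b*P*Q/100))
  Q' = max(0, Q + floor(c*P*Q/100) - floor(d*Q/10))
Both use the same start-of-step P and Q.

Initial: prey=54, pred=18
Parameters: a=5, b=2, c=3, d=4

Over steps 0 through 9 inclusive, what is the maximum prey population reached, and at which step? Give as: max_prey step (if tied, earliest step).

Step 1: prey: 54+27-19=62; pred: 18+29-7=40
Step 2: prey: 62+31-49=44; pred: 40+74-16=98
Step 3: prey: 44+22-86=0; pred: 98+129-39=188
Step 4: prey: 0+0-0=0; pred: 188+0-75=113
Step 5: prey: 0+0-0=0; pred: 113+0-45=68
Step 6: prey: 0+0-0=0; pred: 68+0-27=41
Step 7: prey: 0+0-0=0; pred: 41+0-16=25
Step 8: prey: 0+0-0=0; pred: 25+0-10=15
Step 9: prey: 0+0-0=0; pred: 15+0-6=9
Max prey = 62 at step 1

Answer: 62 1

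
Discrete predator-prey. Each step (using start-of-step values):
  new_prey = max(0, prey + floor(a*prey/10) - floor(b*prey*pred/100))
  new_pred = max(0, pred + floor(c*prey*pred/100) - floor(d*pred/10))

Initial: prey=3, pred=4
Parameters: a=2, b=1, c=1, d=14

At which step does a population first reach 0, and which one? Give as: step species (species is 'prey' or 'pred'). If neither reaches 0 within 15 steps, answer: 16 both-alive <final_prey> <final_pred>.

Step 1: prey: 3+0-0=3; pred: 4+0-5=0
First extinction: pred at step 1

Answer: 1 pred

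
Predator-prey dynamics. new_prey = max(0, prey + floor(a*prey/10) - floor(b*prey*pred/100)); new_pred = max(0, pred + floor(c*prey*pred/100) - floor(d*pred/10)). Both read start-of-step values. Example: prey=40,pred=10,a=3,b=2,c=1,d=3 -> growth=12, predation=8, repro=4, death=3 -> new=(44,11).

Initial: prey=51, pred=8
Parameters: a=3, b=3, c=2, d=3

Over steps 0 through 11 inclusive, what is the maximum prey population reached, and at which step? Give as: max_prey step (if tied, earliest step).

Step 1: prey: 51+15-12=54; pred: 8+8-2=14
Step 2: prey: 54+16-22=48; pred: 14+15-4=25
Step 3: prey: 48+14-36=26; pred: 25+24-7=42
Step 4: prey: 26+7-32=1; pred: 42+21-12=51
Step 5: prey: 1+0-1=0; pred: 51+1-15=37
Step 6: prey: 0+0-0=0; pred: 37+0-11=26
Step 7: prey: 0+0-0=0; pred: 26+0-7=19
Step 8: prey: 0+0-0=0; pred: 19+0-5=14
Step 9: prey: 0+0-0=0; pred: 14+0-4=10
Step 10: prey: 0+0-0=0; pred: 10+0-3=7
Step 11: prey: 0+0-0=0; pred: 7+0-2=5
Max prey = 54 at step 1

Answer: 54 1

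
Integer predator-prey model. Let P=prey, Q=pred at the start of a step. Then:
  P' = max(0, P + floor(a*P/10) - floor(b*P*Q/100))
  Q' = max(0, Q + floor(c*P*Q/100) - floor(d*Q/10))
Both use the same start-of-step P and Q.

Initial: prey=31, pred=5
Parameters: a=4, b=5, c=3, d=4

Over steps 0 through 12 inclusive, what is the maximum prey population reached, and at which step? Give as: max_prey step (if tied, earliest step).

Step 1: prey: 31+12-7=36; pred: 5+4-2=7
Step 2: prey: 36+14-12=38; pred: 7+7-2=12
Step 3: prey: 38+15-22=31; pred: 12+13-4=21
Step 4: prey: 31+12-32=11; pred: 21+19-8=32
Step 5: prey: 11+4-17=0; pred: 32+10-12=30
Step 6: prey: 0+0-0=0; pred: 30+0-12=18
Step 7: prey: 0+0-0=0; pred: 18+0-7=11
Step 8: prey: 0+0-0=0; pred: 11+0-4=7
Step 9: prey: 0+0-0=0; pred: 7+0-2=5
Step 10: prey: 0+0-0=0; pred: 5+0-2=3
Step 11: prey: 0+0-0=0; pred: 3+0-1=2
Step 12: prey: 0+0-0=0; pred: 2+0-0=2
Max prey = 38 at step 2

Answer: 38 2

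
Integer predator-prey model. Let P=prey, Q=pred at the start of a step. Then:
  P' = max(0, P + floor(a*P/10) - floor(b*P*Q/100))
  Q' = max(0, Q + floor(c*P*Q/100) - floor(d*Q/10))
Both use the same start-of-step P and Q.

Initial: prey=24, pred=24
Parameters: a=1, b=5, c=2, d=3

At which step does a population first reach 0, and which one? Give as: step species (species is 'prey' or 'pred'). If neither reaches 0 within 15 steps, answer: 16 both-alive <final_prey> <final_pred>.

Step 1: prey: 24+2-28=0; pred: 24+11-7=28
First extinction: prey at step 1

Answer: 1 prey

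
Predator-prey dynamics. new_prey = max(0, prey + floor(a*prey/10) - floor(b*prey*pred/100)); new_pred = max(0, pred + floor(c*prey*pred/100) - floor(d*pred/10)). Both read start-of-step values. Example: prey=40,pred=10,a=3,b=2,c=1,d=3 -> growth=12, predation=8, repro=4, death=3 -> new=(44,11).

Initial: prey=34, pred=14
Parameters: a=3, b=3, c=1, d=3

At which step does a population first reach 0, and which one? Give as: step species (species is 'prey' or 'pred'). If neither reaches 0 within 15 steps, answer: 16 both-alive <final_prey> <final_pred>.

Answer: 16 both-alive 39 7

Derivation:
Step 1: prey: 34+10-14=30; pred: 14+4-4=14
Step 2: prey: 30+9-12=27; pred: 14+4-4=14
Step 3: prey: 27+8-11=24; pred: 14+3-4=13
Step 4: prey: 24+7-9=22; pred: 13+3-3=13
Step 5: prey: 22+6-8=20; pred: 13+2-3=12
Step 6: prey: 20+6-7=19; pred: 12+2-3=11
Step 7: prey: 19+5-6=18; pred: 11+2-3=10
Step 8: prey: 18+5-5=18; pred: 10+1-3=8
Step 9: prey: 18+5-4=19; pred: 8+1-2=7
Step 10: prey: 19+5-3=21; pred: 7+1-2=6
Step 11: prey: 21+6-3=24; pred: 6+1-1=6
Step 12: prey: 24+7-4=27; pred: 6+1-1=6
Step 13: prey: 27+8-4=31; pred: 6+1-1=6
Step 14: prey: 31+9-5=35; pred: 6+1-1=6
Step 15: prey: 35+10-6=39; pred: 6+2-1=7
No extinction within 15 steps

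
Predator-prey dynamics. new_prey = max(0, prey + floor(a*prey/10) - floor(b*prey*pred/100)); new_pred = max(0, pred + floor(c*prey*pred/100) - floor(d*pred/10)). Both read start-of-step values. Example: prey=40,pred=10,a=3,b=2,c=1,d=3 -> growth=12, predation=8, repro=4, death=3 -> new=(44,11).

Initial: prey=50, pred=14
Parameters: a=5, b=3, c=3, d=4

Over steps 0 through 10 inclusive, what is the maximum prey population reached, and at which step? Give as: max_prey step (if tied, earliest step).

Step 1: prey: 50+25-21=54; pred: 14+21-5=30
Step 2: prey: 54+27-48=33; pred: 30+48-12=66
Step 3: prey: 33+16-65=0; pred: 66+65-26=105
Step 4: prey: 0+0-0=0; pred: 105+0-42=63
Step 5: prey: 0+0-0=0; pred: 63+0-25=38
Step 6: prey: 0+0-0=0; pred: 38+0-15=23
Step 7: prey: 0+0-0=0; pred: 23+0-9=14
Step 8: prey: 0+0-0=0; pred: 14+0-5=9
Step 9: prey: 0+0-0=0; pred: 9+0-3=6
Step 10: prey: 0+0-0=0; pred: 6+0-2=4
Max prey = 54 at step 1

Answer: 54 1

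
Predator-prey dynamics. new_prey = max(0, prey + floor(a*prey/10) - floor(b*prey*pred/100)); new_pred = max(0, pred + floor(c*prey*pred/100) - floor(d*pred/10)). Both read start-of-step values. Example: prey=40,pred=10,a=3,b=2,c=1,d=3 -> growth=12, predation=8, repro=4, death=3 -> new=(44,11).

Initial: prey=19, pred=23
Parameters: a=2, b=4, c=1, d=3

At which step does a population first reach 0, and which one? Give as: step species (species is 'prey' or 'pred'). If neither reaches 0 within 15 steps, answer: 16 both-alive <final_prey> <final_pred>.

Step 1: prey: 19+3-17=5; pred: 23+4-6=21
Step 2: prey: 5+1-4=2; pred: 21+1-6=16
Step 3: prey: 2+0-1=1; pred: 16+0-4=12
Step 4: prey: 1+0-0=1; pred: 12+0-3=9
Step 5: prey: 1+0-0=1; pred: 9+0-2=7
Step 6: prey: 1+0-0=1; pred: 7+0-2=5
Step 7: prey: 1+0-0=1; pred: 5+0-1=4
Step 8: prey: 1+0-0=1; pred: 4+0-1=3
Step 9: prey: 1+0-0=1; pred: 3+0-0=3
Steps 10-15: state stable at prey=1, pred=3 (no change)
No extinction within 15 steps

Answer: 16 both-alive 1 3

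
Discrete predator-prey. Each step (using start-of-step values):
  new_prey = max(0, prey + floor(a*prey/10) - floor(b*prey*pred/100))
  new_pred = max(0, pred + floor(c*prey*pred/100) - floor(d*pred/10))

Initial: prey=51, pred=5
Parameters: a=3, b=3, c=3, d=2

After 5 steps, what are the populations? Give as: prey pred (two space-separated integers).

Step 1: prey: 51+15-7=59; pred: 5+7-1=11
Step 2: prey: 59+17-19=57; pred: 11+19-2=28
Step 3: prey: 57+17-47=27; pred: 28+47-5=70
Step 4: prey: 27+8-56=0; pred: 70+56-14=112
Step 5: prey: 0+0-0=0; pred: 112+0-22=90

Answer: 0 90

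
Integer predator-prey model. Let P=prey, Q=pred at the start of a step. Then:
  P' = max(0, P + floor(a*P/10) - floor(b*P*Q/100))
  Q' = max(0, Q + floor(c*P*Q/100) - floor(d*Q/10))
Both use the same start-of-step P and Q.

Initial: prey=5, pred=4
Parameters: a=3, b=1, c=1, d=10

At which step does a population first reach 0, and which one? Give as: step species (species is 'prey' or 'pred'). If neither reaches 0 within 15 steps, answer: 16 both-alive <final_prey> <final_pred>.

Answer: 1 pred

Derivation:
Step 1: prey: 5+1-0=6; pred: 4+0-4=0
First extinction: pred at step 1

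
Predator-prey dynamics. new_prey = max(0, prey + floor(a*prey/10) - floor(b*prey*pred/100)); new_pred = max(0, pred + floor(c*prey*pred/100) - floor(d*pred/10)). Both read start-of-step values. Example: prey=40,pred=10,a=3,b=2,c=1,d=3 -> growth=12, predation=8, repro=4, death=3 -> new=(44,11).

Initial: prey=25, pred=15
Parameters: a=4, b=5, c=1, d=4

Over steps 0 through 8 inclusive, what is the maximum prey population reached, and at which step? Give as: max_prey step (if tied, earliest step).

Answer: 28 8

Derivation:
Step 1: prey: 25+10-18=17; pred: 15+3-6=12
Step 2: prey: 17+6-10=13; pred: 12+2-4=10
Step 3: prey: 13+5-6=12; pred: 10+1-4=7
Step 4: prey: 12+4-4=12; pred: 7+0-2=5
Step 5: prey: 12+4-3=13; pred: 5+0-2=3
Step 6: prey: 13+5-1=17; pred: 3+0-1=2
Step 7: prey: 17+6-1=22; pred: 2+0-0=2
Step 8: prey: 22+8-2=28; pred: 2+0-0=2
Max prey = 28 at step 8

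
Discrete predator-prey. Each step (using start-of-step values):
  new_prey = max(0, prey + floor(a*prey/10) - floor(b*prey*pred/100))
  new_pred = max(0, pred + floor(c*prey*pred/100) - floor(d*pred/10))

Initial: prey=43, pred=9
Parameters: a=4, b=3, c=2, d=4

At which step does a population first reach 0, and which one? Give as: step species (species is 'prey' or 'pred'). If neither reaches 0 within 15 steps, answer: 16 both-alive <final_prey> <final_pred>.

Answer: 6 prey

Derivation:
Step 1: prey: 43+17-11=49; pred: 9+7-3=13
Step 2: prey: 49+19-19=49; pred: 13+12-5=20
Step 3: prey: 49+19-29=39; pred: 20+19-8=31
Step 4: prey: 39+15-36=18; pred: 31+24-12=43
Step 5: prey: 18+7-23=2; pred: 43+15-17=41
Step 6: prey: 2+0-2=0; pred: 41+1-16=26
First extinction: prey at step 6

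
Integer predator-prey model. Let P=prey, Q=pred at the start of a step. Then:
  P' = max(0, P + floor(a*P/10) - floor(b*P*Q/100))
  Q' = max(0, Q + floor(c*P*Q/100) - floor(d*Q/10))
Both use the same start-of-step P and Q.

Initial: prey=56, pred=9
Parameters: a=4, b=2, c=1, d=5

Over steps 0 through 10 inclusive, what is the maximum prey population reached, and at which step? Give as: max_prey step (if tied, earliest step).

Answer: 106 4

Derivation:
Step 1: prey: 56+22-10=68; pred: 9+5-4=10
Step 2: prey: 68+27-13=82; pred: 10+6-5=11
Step 3: prey: 82+32-18=96; pred: 11+9-5=15
Step 4: prey: 96+38-28=106; pred: 15+14-7=22
Step 5: prey: 106+42-46=102; pred: 22+23-11=34
Step 6: prey: 102+40-69=73; pred: 34+34-17=51
Step 7: prey: 73+29-74=28; pred: 51+37-25=63
Step 8: prey: 28+11-35=4; pred: 63+17-31=49
Step 9: prey: 4+1-3=2; pred: 49+1-24=26
Step 10: prey: 2+0-1=1; pred: 26+0-13=13
Max prey = 106 at step 4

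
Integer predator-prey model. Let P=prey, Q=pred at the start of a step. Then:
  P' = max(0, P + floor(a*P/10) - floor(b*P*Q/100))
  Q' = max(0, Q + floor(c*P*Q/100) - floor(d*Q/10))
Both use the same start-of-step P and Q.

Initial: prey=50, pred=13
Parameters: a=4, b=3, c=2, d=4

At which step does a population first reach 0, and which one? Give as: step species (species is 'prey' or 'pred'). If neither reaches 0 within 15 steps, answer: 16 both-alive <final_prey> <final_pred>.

Answer: 4 prey

Derivation:
Step 1: prey: 50+20-19=51; pred: 13+13-5=21
Step 2: prey: 51+20-32=39; pred: 21+21-8=34
Step 3: prey: 39+15-39=15; pred: 34+26-13=47
Step 4: prey: 15+6-21=0; pred: 47+14-18=43
First extinction: prey at step 4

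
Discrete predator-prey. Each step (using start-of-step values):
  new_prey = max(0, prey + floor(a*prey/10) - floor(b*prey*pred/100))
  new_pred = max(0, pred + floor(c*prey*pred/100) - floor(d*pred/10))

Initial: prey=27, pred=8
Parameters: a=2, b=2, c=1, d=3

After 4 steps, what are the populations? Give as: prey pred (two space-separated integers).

Answer: 32 8

Derivation:
Step 1: prey: 27+5-4=28; pred: 8+2-2=8
Step 2: prey: 28+5-4=29; pred: 8+2-2=8
Step 3: prey: 29+5-4=30; pred: 8+2-2=8
Step 4: prey: 30+6-4=32; pred: 8+2-2=8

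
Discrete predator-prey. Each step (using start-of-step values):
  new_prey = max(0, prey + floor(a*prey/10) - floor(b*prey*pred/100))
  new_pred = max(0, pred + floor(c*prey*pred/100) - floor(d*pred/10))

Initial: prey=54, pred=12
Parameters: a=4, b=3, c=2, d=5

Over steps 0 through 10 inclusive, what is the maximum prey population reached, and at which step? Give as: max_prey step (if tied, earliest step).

Step 1: prey: 54+21-19=56; pred: 12+12-6=18
Step 2: prey: 56+22-30=48; pred: 18+20-9=29
Step 3: prey: 48+19-41=26; pred: 29+27-14=42
Step 4: prey: 26+10-32=4; pred: 42+21-21=42
Step 5: prey: 4+1-5=0; pred: 42+3-21=24
Step 6: prey: 0+0-0=0; pred: 24+0-12=12
Step 7: prey: 0+0-0=0; pred: 12+0-6=6
Step 8: prey: 0+0-0=0; pred: 6+0-3=3
Step 9: prey: 0+0-0=0; pred: 3+0-1=2
Step 10: prey: 0+0-0=0; pred: 2+0-1=1
Max prey = 56 at step 1

Answer: 56 1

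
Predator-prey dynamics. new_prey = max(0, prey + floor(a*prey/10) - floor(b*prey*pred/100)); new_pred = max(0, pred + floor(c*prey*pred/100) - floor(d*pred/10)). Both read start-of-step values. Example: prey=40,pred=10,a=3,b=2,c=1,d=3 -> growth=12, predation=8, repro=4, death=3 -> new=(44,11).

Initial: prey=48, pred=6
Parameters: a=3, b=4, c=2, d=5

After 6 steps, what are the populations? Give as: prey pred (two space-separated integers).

Step 1: prey: 48+14-11=51; pred: 6+5-3=8
Step 2: prey: 51+15-16=50; pred: 8+8-4=12
Step 3: prey: 50+15-24=41; pred: 12+12-6=18
Step 4: prey: 41+12-29=24; pred: 18+14-9=23
Step 5: prey: 24+7-22=9; pred: 23+11-11=23
Step 6: prey: 9+2-8=3; pred: 23+4-11=16

Answer: 3 16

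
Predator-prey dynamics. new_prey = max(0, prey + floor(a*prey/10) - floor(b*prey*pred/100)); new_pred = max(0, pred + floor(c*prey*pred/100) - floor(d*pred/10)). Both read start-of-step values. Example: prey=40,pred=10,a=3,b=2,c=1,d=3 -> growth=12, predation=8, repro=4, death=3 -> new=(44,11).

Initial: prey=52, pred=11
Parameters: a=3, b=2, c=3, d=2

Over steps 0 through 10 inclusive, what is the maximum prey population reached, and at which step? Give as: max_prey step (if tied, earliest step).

Answer: 56 1

Derivation:
Step 1: prey: 52+15-11=56; pred: 11+17-2=26
Step 2: prey: 56+16-29=43; pred: 26+43-5=64
Step 3: prey: 43+12-55=0; pred: 64+82-12=134
Step 4: prey: 0+0-0=0; pred: 134+0-26=108
Step 5: prey: 0+0-0=0; pred: 108+0-21=87
Step 6: prey: 0+0-0=0; pred: 87+0-17=70
Step 7: prey: 0+0-0=0; pred: 70+0-14=56
Step 8: prey: 0+0-0=0; pred: 56+0-11=45
Step 9: prey: 0+0-0=0; pred: 45+0-9=36
Step 10: prey: 0+0-0=0; pred: 36+0-7=29
Max prey = 56 at step 1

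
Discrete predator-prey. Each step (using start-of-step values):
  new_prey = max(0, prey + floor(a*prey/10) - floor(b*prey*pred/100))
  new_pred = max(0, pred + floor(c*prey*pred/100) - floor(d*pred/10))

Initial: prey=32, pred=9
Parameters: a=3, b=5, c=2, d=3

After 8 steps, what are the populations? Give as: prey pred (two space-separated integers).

Step 1: prey: 32+9-14=27; pred: 9+5-2=12
Step 2: prey: 27+8-16=19; pred: 12+6-3=15
Step 3: prey: 19+5-14=10; pred: 15+5-4=16
Step 4: prey: 10+3-8=5; pred: 16+3-4=15
Step 5: prey: 5+1-3=3; pred: 15+1-4=12
Step 6: prey: 3+0-1=2; pred: 12+0-3=9
Step 7: prey: 2+0-0=2; pred: 9+0-2=7
Step 8: prey: 2+0-0=2; pred: 7+0-2=5

Answer: 2 5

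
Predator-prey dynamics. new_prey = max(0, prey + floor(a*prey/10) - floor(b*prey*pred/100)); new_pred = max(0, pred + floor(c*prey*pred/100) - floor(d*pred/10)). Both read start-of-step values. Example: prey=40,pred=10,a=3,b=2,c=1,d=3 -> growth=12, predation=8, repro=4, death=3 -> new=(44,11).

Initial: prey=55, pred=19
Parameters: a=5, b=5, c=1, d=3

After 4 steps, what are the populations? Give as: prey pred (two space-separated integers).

Answer: 2 14

Derivation:
Step 1: prey: 55+27-52=30; pred: 19+10-5=24
Step 2: prey: 30+15-36=9; pred: 24+7-7=24
Step 3: prey: 9+4-10=3; pred: 24+2-7=19
Step 4: prey: 3+1-2=2; pred: 19+0-5=14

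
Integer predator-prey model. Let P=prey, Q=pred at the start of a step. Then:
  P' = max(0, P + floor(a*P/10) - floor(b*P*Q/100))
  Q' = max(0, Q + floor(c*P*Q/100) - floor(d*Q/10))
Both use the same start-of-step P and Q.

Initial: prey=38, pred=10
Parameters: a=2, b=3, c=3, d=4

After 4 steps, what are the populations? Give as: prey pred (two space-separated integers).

Step 1: prey: 38+7-11=34; pred: 10+11-4=17
Step 2: prey: 34+6-17=23; pred: 17+17-6=28
Step 3: prey: 23+4-19=8; pred: 28+19-11=36
Step 4: prey: 8+1-8=1; pred: 36+8-14=30

Answer: 1 30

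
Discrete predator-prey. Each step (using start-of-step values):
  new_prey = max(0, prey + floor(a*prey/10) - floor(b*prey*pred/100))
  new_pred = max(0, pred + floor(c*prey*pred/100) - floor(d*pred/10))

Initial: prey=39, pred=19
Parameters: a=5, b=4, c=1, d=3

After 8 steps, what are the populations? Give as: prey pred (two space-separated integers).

Answer: 13 5

Derivation:
Step 1: prey: 39+19-29=29; pred: 19+7-5=21
Step 2: prey: 29+14-24=19; pred: 21+6-6=21
Step 3: prey: 19+9-15=13; pred: 21+3-6=18
Step 4: prey: 13+6-9=10; pred: 18+2-5=15
Step 5: prey: 10+5-6=9; pred: 15+1-4=12
Step 6: prey: 9+4-4=9; pred: 12+1-3=10
Step 7: prey: 9+4-3=10; pred: 10+0-3=7
Step 8: prey: 10+5-2=13; pred: 7+0-2=5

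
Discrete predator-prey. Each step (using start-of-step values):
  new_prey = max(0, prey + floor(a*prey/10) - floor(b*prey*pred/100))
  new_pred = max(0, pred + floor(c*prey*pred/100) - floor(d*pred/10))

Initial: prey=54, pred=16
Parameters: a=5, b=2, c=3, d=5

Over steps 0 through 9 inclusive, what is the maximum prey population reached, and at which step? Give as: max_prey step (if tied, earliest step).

Step 1: prey: 54+27-17=64; pred: 16+25-8=33
Step 2: prey: 64+32-42=54; pred: 33+63-16=80
Step 3: prey: 54+27-86=0; pred: 80+129-40=169
Step 4: prey: 0+0-0=0; pred: 169+0-84=85
Step 5: prey: 0+0-0=0; pred: 85+0-42=43
Step 6: prey: 0+0-0=0; pred: 43+0-21=22
Step 7: prey: 0+0-0=0; pred: 22+0-11=11
Step 8: prey: 0+0-0=0; pred: 11+0-5=6
Step 9: prey: 0+0-0=0; pred: 6+0-3=3
Max prey = 64 at step 1

Answer: 64 1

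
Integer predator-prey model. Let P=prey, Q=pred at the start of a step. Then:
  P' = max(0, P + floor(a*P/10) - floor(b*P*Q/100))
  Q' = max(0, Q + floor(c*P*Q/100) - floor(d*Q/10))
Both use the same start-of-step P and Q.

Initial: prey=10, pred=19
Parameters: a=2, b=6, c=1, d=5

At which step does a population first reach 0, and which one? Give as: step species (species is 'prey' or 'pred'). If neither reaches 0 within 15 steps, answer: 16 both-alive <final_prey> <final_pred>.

Step 1: prey: 10+2-11=1; pred: 19+1-9=11
Step 2: prey: 1+0-0=1; pred: 11+0-5=6
Step 3: prey: 1+0-0=1; pred: 6+0-3=3
Step 4: prey: 1+0-0=1; pred: 3+0-1=2
Step 5: prey: 1+0-0=1; pred: 2+0-1=1
Step 6: prey: 1+0-0=1; pred: 1+0-0=1
Steps 7-15: state stable at prey=1, pred=1 (no change)
No extinction within 15 steps

Answer: 16 both-alive 1 1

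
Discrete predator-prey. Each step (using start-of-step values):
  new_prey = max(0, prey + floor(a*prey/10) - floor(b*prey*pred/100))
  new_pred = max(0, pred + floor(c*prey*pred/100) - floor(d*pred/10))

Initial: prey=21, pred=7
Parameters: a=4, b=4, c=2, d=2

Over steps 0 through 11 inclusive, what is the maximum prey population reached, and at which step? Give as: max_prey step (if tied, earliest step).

Step 1: prey: 21+8-5=24; pred: 7+2-1=8
Step 2: prey: 24+9-7=26; pred: 8+3-1=10
Step 3: prey: 26+10-10=26; pred: 10+5-2=13
Step 4: prey: 26+10-13=23; pred: 13+6-2=17
Step 5: prey: 23+9-15=17; pred: 17+7-3=21
Step 6: prey: 17+6-14=9; pred: 21+7-4=24
Step 7: prey: 9+3-8=4; pred: 24+4-4=24
Step 8: prey: 4+1-3=2; pred: 24+1-4=21
Step 9: prey: 2+0-1=1; pred: 21+0-4=17
Step 10: prey: 1+0-0=1; pred: 17+0-3=14
Step 11: prey: 1+0-0=1; pred: 14+0-2=12
Max prey = 26 at step 2

Answer: 26 2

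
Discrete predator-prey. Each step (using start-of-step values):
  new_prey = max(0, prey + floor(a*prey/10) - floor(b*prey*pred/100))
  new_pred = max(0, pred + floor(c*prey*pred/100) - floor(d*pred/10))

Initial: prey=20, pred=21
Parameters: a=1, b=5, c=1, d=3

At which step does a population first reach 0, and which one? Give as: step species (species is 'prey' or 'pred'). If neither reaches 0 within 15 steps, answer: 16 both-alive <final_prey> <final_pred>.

Step 1: prey: 20+2-21=1; pred: 21+4-6=19
Step 2: prey: 1+0-0=1; pred: 19+0-5=14
Step 3: prey: 1+0-0=1; pred: 14+0-4=10
Step 4: prey: 1+0-0=1; pred: 10+0-3=7
Step 5: prey: 1+0-0=1; pred: 7+0-2=5
Step 6: prey: 1+0-0=1; pred: 5+0-1=4
Step 7: prey: 1+0-0=1; pred: 4+0-1=3
Step 8: prey: 1+0-0=1; pred: 3+0-0=3
Steps 9-15: state stable at prey=1, pred=3 (no change)
No extinction within 15 steps

Answer: 16 both-alive 1 3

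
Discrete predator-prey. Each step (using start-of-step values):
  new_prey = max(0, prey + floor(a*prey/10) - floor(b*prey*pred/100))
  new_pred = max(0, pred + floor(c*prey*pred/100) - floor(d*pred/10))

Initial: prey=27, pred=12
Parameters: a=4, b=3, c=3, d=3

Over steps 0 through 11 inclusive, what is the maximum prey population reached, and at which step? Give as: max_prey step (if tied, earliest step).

Answer: 28 1

Derivation:
Step 1: prey: 27+10-9=28; pred: 12+9-3=18
Step 2: prey: 28+11-15=24; pred: 18+15-5=28
Step 3: prey: 24+9-20=13; pred: 28+20-8=40
Step 4: prey: 13+5-15=3; pred: 40+15-12=43
Step 5: prey: 3+1-3=1; pred: 43+3-12=34
Step 6: prey: 1+0-1=0; pred: 34+1-10=25
Step 7: prey: 0+0-0=0; pred: 25+0-7=18
Step 8: prey: 0+0-0=0; pred: 18+0-5=13
Step 9: prey: 0+0-0=0; pred: 13+0-3=10
Step 10: prey: 0+0-0=0; pred: 10+0-3=7
Step 11: prey: 0+0-0=0; pred: 7+0-2=5
Max prey = 28 at step 1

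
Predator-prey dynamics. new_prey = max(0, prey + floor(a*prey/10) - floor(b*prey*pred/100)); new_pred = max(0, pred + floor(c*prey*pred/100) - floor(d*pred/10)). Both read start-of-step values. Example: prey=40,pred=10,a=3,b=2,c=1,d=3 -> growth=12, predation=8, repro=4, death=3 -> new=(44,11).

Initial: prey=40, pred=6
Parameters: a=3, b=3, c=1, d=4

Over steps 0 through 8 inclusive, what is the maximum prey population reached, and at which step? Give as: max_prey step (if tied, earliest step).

Answer: 67 6

Derivation:
Step 1: prey: 40+12-7=45; pred: 6+2-2=6
Step 2: prey: 45+13-8=50; pred: 6+2-2=6
Step 3: prey: 50+15-9=56; pred: 6+3-2=7
Step 4: prey: 56+16-11=61; pred: 7+3-2=8
Step 5: prey: 61+18-14=65; pred: 8+4-3=9
Step 6: prey: 65+19-17=67; pred: 9+5-3=11
Step 7: prey: 67+20-22=65; pred: 11+7-4=14
Step 8: prey: 65+19-27=57; pred: 14+9-5=18
Max prey = 67 at step 6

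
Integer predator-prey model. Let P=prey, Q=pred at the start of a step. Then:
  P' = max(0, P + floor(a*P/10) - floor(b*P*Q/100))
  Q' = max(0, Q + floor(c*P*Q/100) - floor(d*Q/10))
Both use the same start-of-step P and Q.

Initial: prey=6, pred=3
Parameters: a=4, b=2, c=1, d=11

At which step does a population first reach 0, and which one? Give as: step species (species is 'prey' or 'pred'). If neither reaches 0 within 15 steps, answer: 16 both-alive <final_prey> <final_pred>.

Step 1: prey: 6+2-0=8; pred: 3+0-3=0
First extinction: pred at step 1

Answer: 1 pred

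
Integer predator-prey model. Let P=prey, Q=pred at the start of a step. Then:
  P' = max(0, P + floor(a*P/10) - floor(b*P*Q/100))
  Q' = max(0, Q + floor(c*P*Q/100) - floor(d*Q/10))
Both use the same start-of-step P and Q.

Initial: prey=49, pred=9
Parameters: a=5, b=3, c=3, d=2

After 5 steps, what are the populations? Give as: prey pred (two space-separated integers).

Step 1: prey: 49+24-13=60; pred: 9+13-1=21
Step 2: prey: 60+30-37=53; pred: 21+37-4=54
Step 3: prey: 53+26-85=0; pred: 54+85-10=129
Step 4: prey: 0+0-0=0; pred: 129+0-25=104
Step 5: prey: 0+0-0=0; pred: 104+0-20=84

Answer: 0 84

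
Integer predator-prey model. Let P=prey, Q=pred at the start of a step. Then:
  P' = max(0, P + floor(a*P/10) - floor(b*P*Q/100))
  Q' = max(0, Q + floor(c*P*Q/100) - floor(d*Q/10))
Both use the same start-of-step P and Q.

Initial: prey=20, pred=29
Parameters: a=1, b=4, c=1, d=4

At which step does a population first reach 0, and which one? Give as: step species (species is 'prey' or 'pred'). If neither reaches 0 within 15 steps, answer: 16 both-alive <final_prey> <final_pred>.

Answer: 1 prey

Derivation:
Step 1: prey: 20+2-23=0; pred: 29+5-11=23
First extinction: prey at step 1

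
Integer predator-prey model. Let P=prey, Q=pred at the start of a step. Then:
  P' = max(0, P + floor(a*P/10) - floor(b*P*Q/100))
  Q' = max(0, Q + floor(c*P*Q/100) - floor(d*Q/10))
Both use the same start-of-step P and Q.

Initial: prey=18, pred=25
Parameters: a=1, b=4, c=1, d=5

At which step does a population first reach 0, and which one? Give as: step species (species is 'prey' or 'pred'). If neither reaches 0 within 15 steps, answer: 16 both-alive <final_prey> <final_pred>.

Step 1: prey: 18+1-18=1; pred: 25+4-12=17
Step 2: prey: 1+0-0=1; pred: 17+0-8=9
Step 3: prey: 1+0-0=1; pred: 9+0-4=5
Step 4: prey: 1+0-0=1; pred: 5+0-2=3
Step 5: prey: 1+0-0=1; pred: 3+0-1=2
Step 6: prey: 1+0-0=1; pred: 2+0-1=1
Step 7: prey: 1+0-0=1; pred: 1+0-0=1
Steps 8-15: state stable at prey=1, pred=1 (no change)
No extinction within 15 steps

Answer: 16 both-alive 1 1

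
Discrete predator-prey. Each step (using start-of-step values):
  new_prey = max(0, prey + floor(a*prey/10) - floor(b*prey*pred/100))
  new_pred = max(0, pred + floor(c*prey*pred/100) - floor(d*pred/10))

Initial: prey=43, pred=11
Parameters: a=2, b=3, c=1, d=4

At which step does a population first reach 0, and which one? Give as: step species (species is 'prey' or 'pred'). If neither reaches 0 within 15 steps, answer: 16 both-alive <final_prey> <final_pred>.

Step 1: prey: 43+8-14=37; pred: 11+4-4=11
Step 2: prey: 37+7-12=32; pred: 11+4-4=11
Step 3: prey: 32+6-10=28; pred: 11+3-4=10
Step 4: prey: 28+5-8=25; pred: 10+2-4=8
Step 5: prey: 25+5-6=24; pred: 8+2-3=7
Step 6: prey: 24+4-5=23; pred: 7+1-2=6
Step 7: prey: 23+4-4=23; pred: 6+1-2=5
Step 8: prey: 23+4-3=24; pred: 5+1-2=4
Step 9: prey: 24+4-2=26; pred: 4+0-1=3
Step 10: prey: 26+5-2=29; pred: 3+0-1=2
Step 11: prey: 29+5-1=33; pred: 2+0-0=2
Step 12: prey: 33+6-1=38; pred: 2+0-0=2
Step 13: prey: 38+7-2=43; pred: 2+0-0=2
Step 14: prey: 43+8-2=49; pred: 2+0-0=2
Step 15: prey: 49+9-2=56; pred: 2+0-0=2
No extinction within 15 steps

Answer: 16 both-alive 56 2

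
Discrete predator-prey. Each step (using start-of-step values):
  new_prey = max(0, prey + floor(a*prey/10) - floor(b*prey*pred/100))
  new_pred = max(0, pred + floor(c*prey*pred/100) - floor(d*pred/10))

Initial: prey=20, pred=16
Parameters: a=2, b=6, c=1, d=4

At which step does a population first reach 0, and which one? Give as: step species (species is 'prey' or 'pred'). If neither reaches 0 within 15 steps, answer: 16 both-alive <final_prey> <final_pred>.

Answer: 16 both-alive 2 2

Derivation:
Step 1: prey: 20+4-19=5; pred: 16+3-6=13
Step 2: prey: 5+1-3=3; pred: 13+0-5=8
Step 3: prey: 3+0-1=2; pred: 8+0-3=5
Step 4: prey: 2+0-0=2; pred: 5+0-2=3
Step 5: prey: 2+0-0=2; pred: 3+0-1=2
Step 6: prey: 2+0-0=2; pred: 2+0-0=2
Steps 7-15: state stable at prey=2, pred=2 (no change)
No extinction within 15 steps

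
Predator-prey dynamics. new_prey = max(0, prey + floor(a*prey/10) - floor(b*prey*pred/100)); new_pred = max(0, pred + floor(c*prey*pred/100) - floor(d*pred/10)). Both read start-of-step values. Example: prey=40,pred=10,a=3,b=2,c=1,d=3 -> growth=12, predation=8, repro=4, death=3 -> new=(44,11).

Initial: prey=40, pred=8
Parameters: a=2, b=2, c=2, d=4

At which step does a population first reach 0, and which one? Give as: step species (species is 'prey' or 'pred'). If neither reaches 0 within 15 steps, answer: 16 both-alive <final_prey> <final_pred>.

Step 1: prey: 40+8-6=42; pred: 8+6-3=11
Step 2: prey: 42+8-9=41; pred: 11+9-4=16
Step 3: prey: 41+8-13=36; pred: 16+13-6=23
Step 4: prey: 36+7-16=27; pred: 23+16-9=30
Step 5: prey: 27+5-16=16; pred: 30+16-12=34
Step 6: prey: 16+3-10=9; pred: 34+10-13=31
Step 7: prey: 9+1-5=5; pred: 31+5-12=24
Step 8: prey: 5+1-2=4; pred: 24+2-9=17
Step 9: prey: 4+0-1=3; pred: 17+1-6=12
Step 10: prey: 3+0-0=3; pred: 12+0-4=8
Step 11: prey: 3+0-0=3; pred: 8+0-3=5
Step 12: prey: 3+0-0=3; pred: 5+0-2=3
Step 13: prey: 3+0-0=3; pred: 3+0-1=2
Step 14: prey: 3+0-0=3; pred: 2+0-0=2
Steps 15-15: state stable at prey=3, pred=2 (no change)
No extinction within 15 steps

Answer: 16 both-alive 3 2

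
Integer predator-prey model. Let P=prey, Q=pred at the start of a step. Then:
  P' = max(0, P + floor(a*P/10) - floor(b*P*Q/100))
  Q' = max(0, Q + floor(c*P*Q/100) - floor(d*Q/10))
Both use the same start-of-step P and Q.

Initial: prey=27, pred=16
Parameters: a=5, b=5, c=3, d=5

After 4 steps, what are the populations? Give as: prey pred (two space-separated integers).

Step 1: prey: 27+13-21=19; pred: 16+12-8=20
Step 2: prey: 19+9-19=9; pred: 20+11-10=21
Step 3: prey: 9+4-9=4; pred: 21+5-10=16
Step 4: prey: 4+2-3=3; pred: 16+1-8=9

Answer: 3 9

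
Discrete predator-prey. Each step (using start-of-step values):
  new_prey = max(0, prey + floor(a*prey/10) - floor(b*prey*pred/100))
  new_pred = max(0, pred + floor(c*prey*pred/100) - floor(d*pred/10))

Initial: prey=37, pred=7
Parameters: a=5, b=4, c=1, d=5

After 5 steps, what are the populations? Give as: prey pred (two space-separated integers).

Answer: 122 8

Derivation:
Step 1: prey: 37+18-10=45; pred: 7+2-3=6
Step 2: prey: 45+22-10=57; pred: 6+2-3=5
Step 3: prey: 57+28-11=74; pred: 5+2-2=5
Step 4: prey: 74+37-14=97; pred: 5+3-2=6
Step 5: prey: 97+48-23=122; pred: 6+5-3=8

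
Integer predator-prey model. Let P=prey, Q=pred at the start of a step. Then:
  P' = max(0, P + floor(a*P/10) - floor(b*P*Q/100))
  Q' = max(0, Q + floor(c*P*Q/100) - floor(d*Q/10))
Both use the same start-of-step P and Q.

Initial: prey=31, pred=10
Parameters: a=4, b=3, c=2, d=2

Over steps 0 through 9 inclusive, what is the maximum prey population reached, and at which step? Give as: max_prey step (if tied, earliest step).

Answer: 34 1

Derivation:
Step 1: prey: 31+12-9=34; pred: 10+6-2=14
Step 2: prey: 34+13-14=33; pred: 14+9-2=21
Step 3: prey: 33+13-20=26; pred: 21+13-4=30
Step 4: prey: 26+10-23=13; pred: 30+15-6=39
Step 5: prey: 13+5-15=3; pred: 39+10-7=42
Step 6: prey: 3+1-3=1; pred: 42+2-8=36
Step 7: prey: 1+0-1=0; pred: 36+0-7=29
Step 8: prey: 0+0-0=0; pred: 29+0-5=24
Step 9: prey: 0+0-0=0; pred: 24+0-4=20
Max prey = 34 at step 1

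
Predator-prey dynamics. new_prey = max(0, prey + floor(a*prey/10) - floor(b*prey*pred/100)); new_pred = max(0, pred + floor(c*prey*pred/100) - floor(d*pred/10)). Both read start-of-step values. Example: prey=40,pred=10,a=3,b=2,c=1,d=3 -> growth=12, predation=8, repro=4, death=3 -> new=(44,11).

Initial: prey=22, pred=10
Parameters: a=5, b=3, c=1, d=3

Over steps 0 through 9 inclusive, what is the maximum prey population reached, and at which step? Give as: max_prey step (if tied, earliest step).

Step 1: prey: 22+11-6=27; pred: 10+2-3=9
Step 2: prey: 27+13-7=33; pred: 9+2-2=9
Step 3: prey: 33+16-8=41; pred: 9+2-2=9
Step 4: prey: 41+20-11=50; pred: 9+3-2=10
Step 5: prey: 50+25-15=60; pred: 10+5-3=12
Step 6: prey: 60+30-21=69; pred: 12+7-3=16
Step 7: prey: 69+34-33=70; pred: 16+11-4=23
Step 8: prey: 70+35-48=57; pred: 23+16-6=33
Step 9: prey: 57+28-56=29; pred: 33+18-9=42
Max prey = 70 at step 7

Answer: 70 7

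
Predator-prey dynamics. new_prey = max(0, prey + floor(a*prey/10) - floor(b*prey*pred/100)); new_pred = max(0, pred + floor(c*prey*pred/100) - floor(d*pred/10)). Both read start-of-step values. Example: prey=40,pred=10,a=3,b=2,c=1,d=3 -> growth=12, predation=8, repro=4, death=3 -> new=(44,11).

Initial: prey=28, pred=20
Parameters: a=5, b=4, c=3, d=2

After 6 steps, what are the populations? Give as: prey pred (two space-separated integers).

Step 1: prey: 28+14-22=20; pred: 20+16-4=32
Step 2: prey: 20+10-25=5; pred: 32+19-6=45
Step 3: prey: 5+2-9=0; pred: 45+6-9=42
Step 4: prey: 0+0-0=0; pred: 42+0-8=34
Step 5: prey: 0+0-0=0; pred: 34+0-6=28
Step 6: prey: 0+0-0=0; pred: 28+0-5=23

Answer: 0 23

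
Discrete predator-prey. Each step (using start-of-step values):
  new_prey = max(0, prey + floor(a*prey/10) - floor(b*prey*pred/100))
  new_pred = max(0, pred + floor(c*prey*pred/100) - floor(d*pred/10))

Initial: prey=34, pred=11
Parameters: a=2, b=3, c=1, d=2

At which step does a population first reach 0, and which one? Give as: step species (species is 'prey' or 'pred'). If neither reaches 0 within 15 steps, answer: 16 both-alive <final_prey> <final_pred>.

Answer: 16 both-alive 9 4

Derivation:
Step 1: prey: 34+6-11=29; pred: 11+3-2=12
Step 2: prey: 29+5-10=24; pred: 12+3-2=13
Step 3: prey: 24+4-9=19; pred: 13+3-2=14
Step 4: prey: 19+3-7=15; pred: 14+2-2=14
Step 5: prey: 15+3-6=12; pred: 14+2-2=14
Step 6: prey: 12+2-5=9; pred: 14+1-2=13
Step 7: prey: 9+1-3=7; pred: 13+1-2=12
Step 8: prey: 7+1-2=6; pred: 12+0-2=10
Step 9: prey: 6+1-1=6; pred: 10+0-2=8
Step 10: prey: 6+1-1=6; pred: 8+0-1=7
Step 11: prey: 6+1-1=6; pred: 7+0-1=6
Step 12: prey: 6+1-1=6; pred: 6+0-1=5
Step 13: prey: 6+1-0=7; pred: 5+0-1=4
Step 14: prey: 7+1-0=8; pred: 4+0-0=4
Step 15: prey: 8+1-0=9; pred: 4+0-0=4
No extinction within 15 steps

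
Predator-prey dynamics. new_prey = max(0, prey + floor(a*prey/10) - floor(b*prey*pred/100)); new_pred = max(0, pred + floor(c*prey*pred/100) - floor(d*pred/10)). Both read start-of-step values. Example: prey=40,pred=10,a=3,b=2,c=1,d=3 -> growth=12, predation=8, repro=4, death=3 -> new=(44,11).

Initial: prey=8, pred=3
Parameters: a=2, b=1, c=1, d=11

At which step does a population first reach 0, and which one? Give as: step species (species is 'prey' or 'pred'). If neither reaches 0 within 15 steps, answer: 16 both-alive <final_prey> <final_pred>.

Answer: 1 pred

Derivation:
Step 1: prey: 8+1-0=9; pred: 3+0-3=0
First extinction: pred at step 1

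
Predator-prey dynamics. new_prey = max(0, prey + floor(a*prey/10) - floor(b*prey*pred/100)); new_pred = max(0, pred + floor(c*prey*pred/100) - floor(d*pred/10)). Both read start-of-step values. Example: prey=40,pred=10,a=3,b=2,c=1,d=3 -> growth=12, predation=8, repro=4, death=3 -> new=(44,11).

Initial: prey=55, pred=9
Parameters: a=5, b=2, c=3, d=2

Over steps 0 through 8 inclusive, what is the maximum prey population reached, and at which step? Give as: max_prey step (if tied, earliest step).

Step 1: prey: 55+27-9=73; pred: 9+14-1=22
Step 2: prey: 73+36-32=77; pred: 22+48-4=66
Step 3: prey: 77+38-101=14; pred: 66+152-13=205
Step 4: prey: 14+7-57=0; pred: 205+86-41=250
Step 5: prey: 0+0-0=0; pred: 250+0-50=200
Step 6: prey: 0+0-0=0; pred: 200+0-40=160
Step 7: prey: 0+0-0=0; pred: 160+0-32=128
Step 8: prey: 0+0-0=0; pred: 128+0-25=103
Max prey = 77 at step 2

Answer: 77 2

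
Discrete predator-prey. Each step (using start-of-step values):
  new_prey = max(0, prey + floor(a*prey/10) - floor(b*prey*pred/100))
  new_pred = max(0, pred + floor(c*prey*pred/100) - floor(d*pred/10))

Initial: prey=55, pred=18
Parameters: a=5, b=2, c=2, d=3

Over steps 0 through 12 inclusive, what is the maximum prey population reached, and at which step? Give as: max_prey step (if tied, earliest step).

Answer: 63 1

Derivation:
Step 1: prey: 55+27-19=63; pred: 18+19-5=32
Step 2: prey: 63+31-40=54; pred: 32+40-9=63
Step 3: prey: 54+27-68=13; pred: 63+68-18=113
Step 4: prey: 13+6-29=0; pred: 113+29-33=109
Step 5: prey: 0+0-0=0; pred: 109+0-32=77
Step 6: prey: 0+0-0=0; pred: 77+0-23=54
Step 7: prey: 0+0-0=0; pred: 54+0-16=38
Step 8: prey: 0+0-0=0; pred: 38+0-11=27
Step 9: prey: 0+0-0=0; pred: 27+0-8=19
Step 10: prey: 0+0-0=0; pred: 19+0-5=14
Step 11: prey: 0+0-0=0; pred: 14+0-4=10
Step 12: prey: 0+0-0=0; pred: 10+0-3=7
Max prey = 63 at step 1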